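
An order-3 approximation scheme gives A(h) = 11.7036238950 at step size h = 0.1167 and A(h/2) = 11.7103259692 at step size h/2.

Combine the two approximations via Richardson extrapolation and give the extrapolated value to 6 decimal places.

11.711283

Order 3 gives 2^r = 8 and 2^r − 1 = 7.
A(h/2) − A(h) = 11.7103259692 − 11.7036238950 = 0.0067020742
Correction (A(h/2) − A(h))/(8 − 1) = 0.0067020742/7 = 0.0009574392
R = 11.7103259692 + 0.0009574392 = 11.7112834084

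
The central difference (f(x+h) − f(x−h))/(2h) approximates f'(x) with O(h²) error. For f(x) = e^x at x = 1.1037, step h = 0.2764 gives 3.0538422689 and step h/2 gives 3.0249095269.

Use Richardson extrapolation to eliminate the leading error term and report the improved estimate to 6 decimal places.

Method order is 2; weight 2^2 = 4.
Numerator 4*A(h/2) − A(h) = 4*3.0249095269 − 3.0538422689 = 9.0457958387
9.0457958387 ÷ 3 = 3.0152652796
Correction |R − A(h/2)| = 9.644e-03; gap |A(h/2) − A(h)| = 2.893e-02.

3.015265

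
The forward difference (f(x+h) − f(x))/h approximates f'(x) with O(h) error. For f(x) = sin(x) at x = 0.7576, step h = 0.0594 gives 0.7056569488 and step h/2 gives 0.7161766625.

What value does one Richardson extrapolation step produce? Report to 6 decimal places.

0.726696

r = 1, so 2^r = 2.
2^1·A(h/2) = 1.4323533250; minus A(h) gives 0.7266963762.
(2·0.7161766625 − 0.7056569488)/(2 − 1) = 0.7266963762
Gap between inputs: 1.052e-02; correction applied: +0.0105197137.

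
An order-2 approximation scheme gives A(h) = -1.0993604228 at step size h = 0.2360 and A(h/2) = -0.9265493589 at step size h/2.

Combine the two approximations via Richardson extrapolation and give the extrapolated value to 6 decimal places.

-0.868946

With r = 2 the leading error scales as h^2, so the weight is 2^2 = 4.
4·(-0.9265493589) = -3.7061974356; (-3.7061974356) − (-1.0993604228) = -2.6068370128
Divide by 2^2 − 1 = 3.
(4·(-0.9265493589) − (-1.0993604228))/(4 − 1) = -0.8689456709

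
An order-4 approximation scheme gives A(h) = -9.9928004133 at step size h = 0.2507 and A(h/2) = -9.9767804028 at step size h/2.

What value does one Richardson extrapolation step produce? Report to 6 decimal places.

-9.975712

With r = 4 the leading error scales as h^4, so the weight is 2^4 = 16.
16·(-9.9767804028) − (-9.9928004133) = -149.6356860315
Denominator 16 − 1 = 15.
(16·(-9.9767804028) − (-9.9928004133))/(16 − 1) = -9.9757124021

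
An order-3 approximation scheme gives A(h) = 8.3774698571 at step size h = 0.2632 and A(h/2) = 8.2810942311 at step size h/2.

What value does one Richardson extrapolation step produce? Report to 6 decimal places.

8.267326

r = 3, so 2^r = 8.
Numerator 8*A(h/2) − A(h) = 8*8.2810942311 − 8.3774698571 = 57.8712839917
R = 57.8712839917/7 = 8.2673262845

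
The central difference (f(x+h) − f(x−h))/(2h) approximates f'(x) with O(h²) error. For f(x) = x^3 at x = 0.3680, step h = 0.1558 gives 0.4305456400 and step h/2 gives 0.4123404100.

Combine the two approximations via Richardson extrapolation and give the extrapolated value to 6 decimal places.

0.406272

Method order is 2; weight 2^2 = 4.
Weighted: 1.6493616400 − 0.4305456400 = 1.2188160000
R = 1.2188160000/3 = 0.4062720000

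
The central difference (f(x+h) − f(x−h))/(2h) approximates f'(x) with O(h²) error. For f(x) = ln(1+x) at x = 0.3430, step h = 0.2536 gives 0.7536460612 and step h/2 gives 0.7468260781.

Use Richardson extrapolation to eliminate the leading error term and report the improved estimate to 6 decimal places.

Error is O(h^2); halving h shrinks it by 2^2 = 4.
4*0.7468260781 − 0.7536460612 = 2.2336582512
(4*0.7468260781 − 0.7536460612)/(4 − 1) = 0.7445527504

0.744553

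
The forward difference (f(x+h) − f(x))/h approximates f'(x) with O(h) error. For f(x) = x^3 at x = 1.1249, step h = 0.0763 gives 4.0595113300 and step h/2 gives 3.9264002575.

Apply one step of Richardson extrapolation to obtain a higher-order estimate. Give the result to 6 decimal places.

Leading term ∝ h^1; use weight 2 = 2^1.
2^1 × A(h/2) = 7.8528005150; minus A(h) gives 3.7932891850.
Divide by 2^1 − 1 = 1.
Extrapolated: 3.7932891850 / 1 = 3.7932891850
Shift from A(h/2): −0.1331110725.

3.793289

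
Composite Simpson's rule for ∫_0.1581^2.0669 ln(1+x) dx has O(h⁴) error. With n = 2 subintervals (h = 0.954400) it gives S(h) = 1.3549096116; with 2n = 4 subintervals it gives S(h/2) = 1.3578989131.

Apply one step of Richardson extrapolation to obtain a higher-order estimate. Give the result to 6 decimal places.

With r = 4 the leading error scales as h^4, so the weight is 2^4 = 16.
16×1.3578989131 = 21.7263826096; subtract 1.3549096116 → 20.3714729980
Denominator 16 − 1 = 15.
So the Richardson estimate is 1.3580981999.
Correction |R − A(h/2)| = 1.993e-04; gap |A(h/2) − A(h)| = 2.989e-03.

1.358098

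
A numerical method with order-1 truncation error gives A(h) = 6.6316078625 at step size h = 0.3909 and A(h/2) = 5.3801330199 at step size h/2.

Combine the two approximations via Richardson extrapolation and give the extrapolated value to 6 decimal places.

4.128658

The method has order 1: 2^1 = 2.
Numerator 2 × A(h/2) − A(h) = 2 × 5.3801330199 − 6.6316078625 = 4.1286581773
Denominator 2 − 1 = 1.
4.1286581773 ÷ 1 = 4.1286581773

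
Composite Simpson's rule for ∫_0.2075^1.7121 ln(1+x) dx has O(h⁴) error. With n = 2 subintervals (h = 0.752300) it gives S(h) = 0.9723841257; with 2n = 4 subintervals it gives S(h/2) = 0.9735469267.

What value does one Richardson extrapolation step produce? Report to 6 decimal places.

r = 4: numerator weight 16, denominator 15.
Numerator 16*A(h/2) − A(h) = 16*0.9735469267 − 0.9723841257 = 14.6043667015
Extrapolated: 14.6043667015 / 15 = 0.9736244468
Shift from A(h/2): +0.0000775201.

0.973624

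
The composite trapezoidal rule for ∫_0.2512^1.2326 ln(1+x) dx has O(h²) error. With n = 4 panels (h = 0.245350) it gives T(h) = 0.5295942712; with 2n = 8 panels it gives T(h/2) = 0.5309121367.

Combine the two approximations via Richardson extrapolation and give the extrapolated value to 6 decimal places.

0.531351

r = 2: numerator weight 4, denominator 3.
Top: 4(0.5309121367) − (0.5295942712) = 1.5940542756
Divide by 2^2 − 1 = 3.
Extrapolated: 1.5940542756 / 3 = 0.5313514252
Gap between inputs: 1.318e-03; correction applied: +0.0004392885.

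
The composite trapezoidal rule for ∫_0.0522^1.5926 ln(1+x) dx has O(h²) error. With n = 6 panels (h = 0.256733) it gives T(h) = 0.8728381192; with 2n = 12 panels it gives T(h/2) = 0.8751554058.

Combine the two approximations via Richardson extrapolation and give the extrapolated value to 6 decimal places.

0.875928

Method order is 2; weight 2^2 = 4.
4×0.8751554058 = 3.5006216232; subtract 0.8728381192 → 2.6277835040
Denominator 4 − 1 = 3.
So the Richardson estimate is 0.8759278347.
Gap between inputs: 2.317e-03; correction applied: +0.0007724289.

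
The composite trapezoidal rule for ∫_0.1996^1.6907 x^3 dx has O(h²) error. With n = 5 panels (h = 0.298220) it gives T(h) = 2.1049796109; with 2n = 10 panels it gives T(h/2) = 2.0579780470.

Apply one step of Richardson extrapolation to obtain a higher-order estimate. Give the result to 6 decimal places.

Method order is 2; weight 2^2 = 4.
Weighted: 8.2319121880 − 2.1049796109 = 6.1269325771
Divide by 2^2 − 1 = 3.
(4·2.0579780470 − 2.1049796109)/(4 − 1) = 2.0423108590
Correction |R − A(h/2)| = 1.567e-02; gap |A(h/2) − A(h)| = 4.700e-02.

2.042311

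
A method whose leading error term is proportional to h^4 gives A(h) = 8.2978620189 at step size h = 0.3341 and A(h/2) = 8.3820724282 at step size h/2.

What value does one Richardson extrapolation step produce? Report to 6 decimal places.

r = 4: numerator weight 16, denominator 15.
16 × 8.3820724282 = 134.1131588512; subtract 8.2978620189 → 125.8152968323
Denominator 16 − 1 = 15.
So the Richardson estimate is 8.3876864555.

8.387686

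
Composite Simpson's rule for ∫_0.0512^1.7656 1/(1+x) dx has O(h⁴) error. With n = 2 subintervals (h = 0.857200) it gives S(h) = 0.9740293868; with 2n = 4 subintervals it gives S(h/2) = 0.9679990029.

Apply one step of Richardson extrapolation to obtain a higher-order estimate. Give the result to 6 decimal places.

0.967597

r = 4: numerator weight 16, denominator 15.
16·0.9679990029 − 0.9740293868 = 14.5139546596
Divide by 2^4 − 1 = 15.
(16·0.9679990029 − 0.9740293868)/(16 − 1) = 0.9675969773
Gap between inputs: 6.030e-03; correction applied: −0.0004020256.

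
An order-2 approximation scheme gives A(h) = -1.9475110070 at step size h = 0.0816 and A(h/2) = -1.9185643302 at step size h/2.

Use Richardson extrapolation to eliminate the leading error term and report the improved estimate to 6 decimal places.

Order 2 gives 2^r = 4 and 2^r − 1 = 3.
Weighted: (-7.6742573208) − (-1.9475110070) = -5.7267463138
Denominator 4 − 1 = 3.
R = (-5.7267463138)/3 = -1.9089154379

-1.908915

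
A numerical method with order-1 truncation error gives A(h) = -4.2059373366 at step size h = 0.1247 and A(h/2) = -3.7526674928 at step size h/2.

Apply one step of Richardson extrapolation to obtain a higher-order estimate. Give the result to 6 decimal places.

Method order is 1; weight 2^1 = 2.
Difference of the inputs: -3.7526674928 − (-4.2059373366) = 0.4532698438
Divide by 2^1 − 1 = 1: 0.4532698438/1 = 0.4532698438
R = A(h/2) + (A(h/2) − A(h))/1 = -3.7526674928 + 0.4532698438 = -3.2993976490
Gap between inputs: 4.533e-01; correction applied: +0.4532698438.

-3.299398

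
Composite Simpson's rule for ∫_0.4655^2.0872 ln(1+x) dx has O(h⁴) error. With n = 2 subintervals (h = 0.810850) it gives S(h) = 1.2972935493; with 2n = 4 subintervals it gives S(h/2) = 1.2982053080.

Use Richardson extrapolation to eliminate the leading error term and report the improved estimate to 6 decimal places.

Error is O(h^4); halving h shrinks it by 2^4 = 16.
16*1.2982053080 = 20.7712849280; subtract 1.2972935493 → 19.4739913787
Denominator 16 − 1 = 15.
Extrapolated: 19.4739913787 / 15 = 1.2982660919
Gap between inputs: 9.118e-04; correction applied: +0.0000607839.

1.298266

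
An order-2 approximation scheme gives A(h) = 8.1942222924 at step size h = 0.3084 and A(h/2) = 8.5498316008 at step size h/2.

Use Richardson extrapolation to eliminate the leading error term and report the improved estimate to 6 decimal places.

8.668368

Leading term ∝ h^2; use weight 4 = 2^2.
Numerator 4×A(h/2) − A(h) = 4×8.5498316008 − 8.1942222924 = 26.0051041108
Extrapolated: 26.0051041108 / 3 = 8.6683680369
Correction |R − A(h/2)| = 1.185e-01; gap |A(h/2) − A(h)| = 3.556e-01.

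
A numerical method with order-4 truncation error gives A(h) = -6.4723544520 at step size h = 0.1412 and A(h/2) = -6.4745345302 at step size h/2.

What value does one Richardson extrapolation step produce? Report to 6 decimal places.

The method has order 4: 2^4 = 16.
16 × (-6.4745345302) = -103.5925524832; subtract (-6.4723544520) → -97.1201980312
Denominator 16 − 1 = 15.
So the Richardson estimate is -6.4746798687.

-6.474680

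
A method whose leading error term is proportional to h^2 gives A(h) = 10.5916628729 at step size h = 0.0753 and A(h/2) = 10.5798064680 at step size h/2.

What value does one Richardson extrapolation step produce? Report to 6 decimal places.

r = 2: numerator weight 4, denominator 3.
A(h/2) − A(h) = 10.5798064680 − 10.5916628729 = -0.0118564049
Divide by 2^2 − 1 = 3: (-0.0118564049)/3 = -0.0039521350
R = 10.5798064680 − 0.0039521350 = 10.5758543330
Gap between inputs: 1.186e-02; correction applied: −0.0039521350.

10.575854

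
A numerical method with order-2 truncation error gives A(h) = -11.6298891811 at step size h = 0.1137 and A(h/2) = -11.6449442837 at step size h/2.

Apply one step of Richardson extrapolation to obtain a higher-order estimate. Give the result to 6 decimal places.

-11.649963

Order 2 gives 2^r = 4 and 2^r − 1 = 3.
4·(-11.6449442837) − (-11.6298891811) = -34.9498879537
Divide by 2^2 − 1 = 3.
(4·(-11.6449442837) − (-11.6298891811))/(4 − 1) = -11.6499626512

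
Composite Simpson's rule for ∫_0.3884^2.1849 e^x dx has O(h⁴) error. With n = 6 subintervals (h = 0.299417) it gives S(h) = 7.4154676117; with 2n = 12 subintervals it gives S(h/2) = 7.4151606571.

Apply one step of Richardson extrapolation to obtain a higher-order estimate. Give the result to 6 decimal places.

Order 4 gives 2^r = 16 and 2^r − 1 = 15.
Top: 16(7.4151606571) − (7.4154676117) = 111.2271029019
Extrapolated: 111.2271029019 / 15 = 7.4151401935
Shift from A(h/2): −0.0000204636.

7.415140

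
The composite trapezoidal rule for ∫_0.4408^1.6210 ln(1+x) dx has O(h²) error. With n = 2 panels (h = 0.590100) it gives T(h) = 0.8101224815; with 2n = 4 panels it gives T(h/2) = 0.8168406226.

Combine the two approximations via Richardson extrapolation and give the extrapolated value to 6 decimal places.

0.819080

Leading term ∝ h^2; use weight 4 = 2^2.
2^2*A(h/2) = 3.2673624904; minus A(h) gives 2.4572400089.
2.4572400089 ÷ 3 = 0.8190800030
Gap between inputs: 6.718e-03; correction applied: +0.0022393804.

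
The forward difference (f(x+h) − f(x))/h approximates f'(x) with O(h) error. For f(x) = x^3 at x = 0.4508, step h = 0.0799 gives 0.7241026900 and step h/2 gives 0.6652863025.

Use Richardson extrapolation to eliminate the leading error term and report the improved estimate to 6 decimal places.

Leading term ∝ h^1; use weight 2 = 2^1.
A(h/2) − A(h) = 0.6652863025 − 0.7241026900 = -0.0588163875
Divide by 2^1 − 1 = 1: (-0.0588163875)/1 = -0.0588163875
R = 0.6652863025 − 0.0588163875 = 0.6064699150
Gap between inputs: 5.882e-02; correction applied: −0.0588163875.

0.606470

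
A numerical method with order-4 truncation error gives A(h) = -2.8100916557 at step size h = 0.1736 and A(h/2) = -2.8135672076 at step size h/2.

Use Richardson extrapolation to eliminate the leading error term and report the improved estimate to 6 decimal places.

Leading term ∝ h^4; use weight 16 = 2^4.
Difference of the inputs: -2.8135672076 − (-2.8100916557) = -0.0034755519
Correction (A(h/2) − A(h))/(16 − 1) = (-0.0034755519)/15 = -0.0002317035
R = A(h/2) + (A(h/2) − A(h))/15 = -2.8135672076 − 0.0002317035 = -2.8137989111

-2.813799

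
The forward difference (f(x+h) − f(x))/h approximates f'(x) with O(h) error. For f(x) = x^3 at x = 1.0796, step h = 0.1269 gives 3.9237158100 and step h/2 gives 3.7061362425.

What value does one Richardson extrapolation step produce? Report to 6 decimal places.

3.488557

With r = 1 the leading error scales as h^1, so the weight is 2^1 = 2.
2·3.7061362425 = 7.4122724850; subtract 3.9237158100 → 3.4885566750
R = 3.4885566750/1 = 3.4885566750
Gap between inputs: 2.176e-01; correction applied: −0.2175795675.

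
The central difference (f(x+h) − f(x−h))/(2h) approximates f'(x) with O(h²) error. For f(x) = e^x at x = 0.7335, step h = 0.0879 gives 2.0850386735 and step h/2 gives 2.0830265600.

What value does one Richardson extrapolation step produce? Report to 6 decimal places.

The method has order 2: 2^2 = 4.
Difference of the inputs: 2.0830265600 − 2.0850386735 = -0.0020121135
Divide by 2^2 − 1 = 3: (-0.0020121135)/3 = -0.0006707045
R = 2.0830265600 − 0.0006707045 = 2.0823558555

2.082356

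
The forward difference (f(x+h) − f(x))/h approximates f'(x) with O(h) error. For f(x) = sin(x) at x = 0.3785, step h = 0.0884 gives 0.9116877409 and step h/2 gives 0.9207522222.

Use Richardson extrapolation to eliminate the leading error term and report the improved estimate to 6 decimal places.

0.929817

The method has order 1: 2^1 = 2.
2×0.9207522222 = 1.8415044444; 1.8415044444 − 0.9116877409 = 0.9298167035
0.9298167035 ÷ 1 = 0.9298167035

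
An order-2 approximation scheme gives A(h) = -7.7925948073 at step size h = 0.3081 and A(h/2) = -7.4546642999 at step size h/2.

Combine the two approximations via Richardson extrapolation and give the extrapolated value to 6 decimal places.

Order 2 gives 2^r = 4 and 2^r − 1 = 3.
Numerator 4*A(h/2) − A(h) = 4*(-7.4546642999) − (-7.7925948073) = -22.0260623923
(4*(-7.4546642999) − (-7.7925948073))/(4 − 1) = -7.3420207974

-7.342021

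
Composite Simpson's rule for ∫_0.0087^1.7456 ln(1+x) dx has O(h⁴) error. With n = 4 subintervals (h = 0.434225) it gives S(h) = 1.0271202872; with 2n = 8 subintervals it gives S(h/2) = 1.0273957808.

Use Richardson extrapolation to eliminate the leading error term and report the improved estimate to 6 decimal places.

With r = 4 the leading error scales as h^4, so the weight is 2^4 = 16.
16*1.0273957808 = 16.4383324928; subtract 1.0271202872 → 15.4112122056
15.4112122056 ÷ 15 = 1.0274141470

1.027414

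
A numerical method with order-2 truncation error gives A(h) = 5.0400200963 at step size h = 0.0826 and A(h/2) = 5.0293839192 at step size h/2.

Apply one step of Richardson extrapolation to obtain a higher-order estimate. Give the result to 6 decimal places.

5.025839

The method has order 2: 2^2 = 4.
4·5.0293839192 = 20.1175356768; subtract 5.0400200963 → 15.0775155805
Extrapolated: 15.0775155805 / 3 = 5.0258385268
Shift from A(h/2): −0.0035453924.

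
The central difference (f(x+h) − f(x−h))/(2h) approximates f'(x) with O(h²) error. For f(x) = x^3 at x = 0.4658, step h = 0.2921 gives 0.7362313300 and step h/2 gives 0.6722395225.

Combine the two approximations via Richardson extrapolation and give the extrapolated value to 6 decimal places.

r = 2: numerator weight 4, denominator 3.
Weighted: 2.6889580900 − 0.7362313300 = 1.9527267600
1.9527267600 ÷ 3 = 0.6509089200
Correction |R − A(h/2)| = 2.133e-02; gap |A(h/2) − A(h)| = 6.399e-02.

0.650909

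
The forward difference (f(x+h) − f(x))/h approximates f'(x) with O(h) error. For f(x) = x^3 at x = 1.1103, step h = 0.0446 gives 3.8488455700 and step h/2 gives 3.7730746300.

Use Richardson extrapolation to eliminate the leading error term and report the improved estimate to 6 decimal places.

3.697304

Order 1 gives 2^r = 2 and 2^r − 1 = 1.
Top: 2(3.7730746300) − (3.8488455700) = 3.6973036900
Denominator 2 − 1 = 1.
(2·3.7730746300 − 3.8488455700)/(2 − 1) = 3.6973036900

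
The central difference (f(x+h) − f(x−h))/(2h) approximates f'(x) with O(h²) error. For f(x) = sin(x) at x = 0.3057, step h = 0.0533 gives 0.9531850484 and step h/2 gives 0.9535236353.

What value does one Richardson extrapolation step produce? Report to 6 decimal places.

0.953636

The method has order 2: 2^2 = 4.
4·0.9535236353 = 3.8140945412; subtract 0.9531850484 → 2.8609094928
Extrapolated: 2.8609094928 / 3 = 0.9536364976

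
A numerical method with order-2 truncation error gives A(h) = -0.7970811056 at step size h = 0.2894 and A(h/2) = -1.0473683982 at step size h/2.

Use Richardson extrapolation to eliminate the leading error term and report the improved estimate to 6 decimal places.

-1.130797

Error is O(h^2); halving h shrinks it by 2^2 = 4.
Weighted: (-4.1894735928) − (-0.7970811056) = -3.3923924872
(-3.3923924872) ÷ 3 = -1.1307974957
Gap between inputs: 2.503e-01; correction applied: −0.0834290975.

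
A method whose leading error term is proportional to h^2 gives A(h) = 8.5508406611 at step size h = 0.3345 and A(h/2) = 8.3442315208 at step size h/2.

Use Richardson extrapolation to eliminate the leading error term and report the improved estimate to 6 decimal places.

r = 2: numerator weight 4, denominator 3.
Numerator 4×A(h/2) − A(h) = 4×8.3442315208 − 8.5508406611 = 24.8260854221
R = 24.8260854221/3 = 8.2753618074
Correction |R − A(h/2)| = 6.887e-02; gap |A(h/2) − A(h)| = 2.066e-01.

8.275362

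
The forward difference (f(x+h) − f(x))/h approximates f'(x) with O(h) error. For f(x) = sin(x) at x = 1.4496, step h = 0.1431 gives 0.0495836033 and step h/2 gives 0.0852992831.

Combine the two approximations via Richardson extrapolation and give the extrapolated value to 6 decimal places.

Leading term ∝ h^1; use weight 2 = 2^1.
2*0.0852992831 = 0.1705985662; subtract 0.0495836033 → 0.1210149629
Denominator 2 − 1 = 1.
(2*0.0852992831 − 0.0495836033)/(2 − 1) = 0.1210149629
Correction |R − A(h/2)| = 3.572e-02; gap |A(h/2) − A(h)| = 3.572e-02.

0.121015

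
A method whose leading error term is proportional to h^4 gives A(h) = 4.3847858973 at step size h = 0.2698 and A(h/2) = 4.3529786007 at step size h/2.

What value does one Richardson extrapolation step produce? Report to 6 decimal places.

4.350858

The method has order 4: 2^4 = 16.
16·4.3529786007 = 69.6476576112; subtract 4.3847858973 → 65.2628717139
Divide by 2^4 − 1 = 15.
So the Richardson estimate is 4.3508581143.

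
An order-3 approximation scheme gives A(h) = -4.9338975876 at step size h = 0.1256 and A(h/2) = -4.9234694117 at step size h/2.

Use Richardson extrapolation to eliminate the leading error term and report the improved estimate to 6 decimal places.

With r = 3 the leading error scales as h^3, so the weight is 2^3 = 8.
Top: 8(-4.9234694117) − (-4.9338975876) = -34.4538577060
R = (-34.4538577060)/7 = -4.9219796723
Shift from A(h/2): +0.0014897394.

-4.921980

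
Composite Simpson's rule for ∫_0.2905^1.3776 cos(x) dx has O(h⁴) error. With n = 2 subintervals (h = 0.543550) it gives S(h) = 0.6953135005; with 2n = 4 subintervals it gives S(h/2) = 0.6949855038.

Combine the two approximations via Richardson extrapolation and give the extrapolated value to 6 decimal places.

0.694964

Order 4 gives 2^r = 16 and 2^r − 1 = 15.
2^4*A(h/2) = 11.1197680608; minus A(h) gives 10.4244545603.
R = 10.4244545603/15 = 0.6949636374
Correction |R − A(h/2)| = 2.187e-05; gap |A(h/2) − A(h)| = 3.280e-04.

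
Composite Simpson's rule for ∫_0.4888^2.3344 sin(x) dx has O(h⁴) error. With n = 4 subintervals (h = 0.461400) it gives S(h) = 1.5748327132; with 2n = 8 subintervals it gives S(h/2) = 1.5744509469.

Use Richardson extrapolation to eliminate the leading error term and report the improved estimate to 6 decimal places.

Error is O(h^4); halving h shrinks it by 2^4 = 16.
16×1.5744509469 = 25.1912151504; subtract 1.5748327132 → 23.6163824372
Denominator 16 − 1 = 15.
(16×1.5744509469 − 1.5748327132)/(16 − 1) = 1.5744254958

1.574425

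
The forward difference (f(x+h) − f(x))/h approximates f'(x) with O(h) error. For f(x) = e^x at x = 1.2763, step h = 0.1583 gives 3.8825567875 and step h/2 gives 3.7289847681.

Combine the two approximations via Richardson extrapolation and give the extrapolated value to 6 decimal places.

r = 1, so 2^r = 2.
2^1 × A(h/2) = 7.4579695362; minus A(h) gives 3.5754127487.
Denominator 2 − 1 = 1.
3.5754127487 ÷ 1 = 3.5754127487
Shift from A(h/2): −0.1535720194.

3.575413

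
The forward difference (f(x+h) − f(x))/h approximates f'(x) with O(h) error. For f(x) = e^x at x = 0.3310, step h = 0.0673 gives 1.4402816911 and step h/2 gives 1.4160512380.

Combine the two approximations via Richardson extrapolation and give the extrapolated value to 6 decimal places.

1.391821

Order 1 gives 2^r = 2 and 2^r − 1 = 1.
2^1×A(h/2) = 2.8321024760; minus A(h) gives 1.3918207849.
Denominator 2 − 1 = 1.
1.3918207849 ÷ 1 = 1.3918207849
Gap between inputs: 2.423e-02; correction applied: −0.0242304531.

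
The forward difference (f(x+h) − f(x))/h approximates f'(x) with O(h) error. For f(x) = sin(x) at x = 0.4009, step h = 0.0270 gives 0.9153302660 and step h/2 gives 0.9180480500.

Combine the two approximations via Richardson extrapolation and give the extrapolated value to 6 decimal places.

0.920766

Order 1 gives 2^r = 2 and 2^r − 1 = 1.
Top: 2(0.9180480500) − (0.9153302660) = 0.9207658340
Divide by 2^1 − 1 = 1.
Result: 0.9207658340
Correction |R − A(h/2)| = 2.718e-03; gap |A(h/2) − A(h)| = 2.718e-03.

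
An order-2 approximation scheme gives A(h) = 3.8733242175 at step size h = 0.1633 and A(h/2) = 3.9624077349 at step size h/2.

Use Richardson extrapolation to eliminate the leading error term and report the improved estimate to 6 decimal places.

Error is O(h^2); halving h shrinks it by 2^2 = 4.
A(h/2) − A(h) = 3.9624077349 − 3.8733242175 = 0.0890835174
Divide by 2^2 − 1 = 3: 0.0890835174/3 = 0.0296945058
R = A(h/2) + (A(h/2) − A(h))/3 = 3.9624077349 + 0.0296945058 = 3.9921022407
Correction |R − A(h/2)| = 2.969e-02; gap |A(h/2) − A(h)| = 8.908e-02.

3.992102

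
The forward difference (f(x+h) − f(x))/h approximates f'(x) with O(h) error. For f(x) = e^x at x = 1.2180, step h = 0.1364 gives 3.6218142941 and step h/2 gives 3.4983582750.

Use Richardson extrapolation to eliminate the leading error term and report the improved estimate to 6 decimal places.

With r = 1 the leading error scales as h^1, so the weight is 2^1 = 2.
2 × 3.4983582750 − 3.6218142941 = 3.3749022559
Denominator 2 − 1 = 1.
(2 × 3.4983582750 − 3.6218142941)/(2 − 1) = 3.3749022559

3.374902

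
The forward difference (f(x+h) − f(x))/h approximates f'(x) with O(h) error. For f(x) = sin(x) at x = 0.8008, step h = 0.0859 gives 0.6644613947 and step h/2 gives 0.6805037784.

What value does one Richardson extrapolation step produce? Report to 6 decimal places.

0.696546

Leading term ∝ h^1; use weight 2 = 2^1.
2 × 0.6805037784 = 1.3610075568; subtract 0.6644613947 → 0.6965461621
Divide by 2^1 − 1 = 1.
0.6965461621 ÷ 1 = 0.6965461621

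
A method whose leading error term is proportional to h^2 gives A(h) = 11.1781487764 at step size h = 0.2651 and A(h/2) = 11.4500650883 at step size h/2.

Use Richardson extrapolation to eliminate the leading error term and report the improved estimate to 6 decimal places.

11.540704

Method order is 2; weight 2^2 = 4.
A(h/2) − A(h) = 11.4500650883 − 11.1781487764 = 0.2719163119
Divide by 2^2 − 1 = 3: 0.2719163119/3 = 0.0906387706
R = A(h/2) + (A(h/2) − A(h))/3 = 11.4500650883 + 0.0906387706 = 11.5407038589
Shift from A(h/2): +0.0906387706.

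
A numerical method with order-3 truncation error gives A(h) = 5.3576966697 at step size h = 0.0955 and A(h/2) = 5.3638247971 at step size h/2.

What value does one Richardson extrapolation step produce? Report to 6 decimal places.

5.364700

With r = 3 the leading error scales as h^3, so the weight is 2^3 = 8.
A(h/2) − A(h) = 5.3638247971 − 5.3576966697 = 0.0061281274
Divide by 2^3 − 1 = 7: 0.0061281274/7 = 0.0008754468
R = A(h/2) + (A(h/2) − A(h))/7 = 5.3638247971 + 0.0008754468 = 5.3647002439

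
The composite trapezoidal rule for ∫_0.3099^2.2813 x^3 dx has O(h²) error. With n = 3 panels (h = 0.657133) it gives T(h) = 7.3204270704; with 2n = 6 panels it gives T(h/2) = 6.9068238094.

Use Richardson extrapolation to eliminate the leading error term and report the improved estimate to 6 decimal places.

6.768956

r = 2: numerator weight 4, denominator 3.
4·6.9068238094 − 7.3204270704 = 20.3068681672
Divide by 2^2 − 1 = 3.
(4·6.9068238094 − 7.3204270704)/(4 − 1) = 6.7689560557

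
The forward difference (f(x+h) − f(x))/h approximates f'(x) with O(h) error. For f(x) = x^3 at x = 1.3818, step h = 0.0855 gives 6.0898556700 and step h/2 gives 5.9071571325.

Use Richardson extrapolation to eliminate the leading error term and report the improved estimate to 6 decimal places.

5.724459

Leading term ∝ h^1; use weight 2 = 2^1.
Top: 2(5.9071571325) − (6.0898556700) = 5.7244585950
Extrapolated: 5.7244585950 / 1 = 5.7244585950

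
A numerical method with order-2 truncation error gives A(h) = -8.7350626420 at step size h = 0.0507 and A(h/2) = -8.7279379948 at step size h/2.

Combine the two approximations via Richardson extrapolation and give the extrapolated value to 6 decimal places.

-8.725563

r = 2: numerator weight 4, denominator 3.
4×(-8.7279379948) − (-8.7350626420) = -26.1766893372
Divide by 2^2 − 1 = 3.
(-26.1766893372) ÷ 3 = -8.7255631124
Shift from A(h/2): +0.0023748824.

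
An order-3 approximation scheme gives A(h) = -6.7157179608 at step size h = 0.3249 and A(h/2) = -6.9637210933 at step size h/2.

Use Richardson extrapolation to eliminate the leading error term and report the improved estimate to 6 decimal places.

With r = 3 the leading error scales as h^3, so the weight is 2^3 = 8.
Weighted: (-55.7097687464) − (-6.7157179608) = -48.9940507856
Denominator 8 − 1 = 7.
So the Richardson estimate is -6.9991501122.

-6.999150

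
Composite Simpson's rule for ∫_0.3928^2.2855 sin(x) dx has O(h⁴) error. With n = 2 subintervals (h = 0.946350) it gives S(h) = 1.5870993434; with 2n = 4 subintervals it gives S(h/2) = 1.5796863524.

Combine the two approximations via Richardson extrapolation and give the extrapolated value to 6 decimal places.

1.579192

Order 4 gives 2^r = 16 and 2^r − 1 = 15.
16·1.5796863524 = 25.2749816384; subtract 1.5870993434 → 23.6878822950
23.6878822950 ÷ 15 = 1.5791921530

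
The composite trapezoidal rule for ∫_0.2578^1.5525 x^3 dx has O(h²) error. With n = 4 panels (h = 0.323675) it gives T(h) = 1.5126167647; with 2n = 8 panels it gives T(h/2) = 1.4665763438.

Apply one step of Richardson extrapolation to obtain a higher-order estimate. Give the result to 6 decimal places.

With r = 2 the leading error scales as h^2, so the weight is 2^2 = 4.
4×1.4665763438 = 5.8663053752; 5.8663053752 − 1.5126167647 = 4.3536886105
(4×1.4665763438 − 1.5126167647)/(4 − 1) = 1.4512295368

1.451230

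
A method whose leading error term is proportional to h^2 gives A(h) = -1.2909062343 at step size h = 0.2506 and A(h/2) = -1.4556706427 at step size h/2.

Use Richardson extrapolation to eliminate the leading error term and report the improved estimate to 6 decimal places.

Method order is 2; weight 2^2 = 4.
Difference of the inputs: -1.4556706427 − (-1.2909062343) = -0.1647644084
Divide by 2^2 − 1 = 3: (-0.1647644084)/3 = -0.0549214695
R = -1.4556706427 − 0.0549214695 = -1.5105921122
Gap between inputs: 1.648e-01; correction applied: −0.0549214695.

-1.510592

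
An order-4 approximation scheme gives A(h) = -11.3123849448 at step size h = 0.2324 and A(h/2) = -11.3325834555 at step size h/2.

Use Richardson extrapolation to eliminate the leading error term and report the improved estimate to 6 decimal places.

-11.333930

r = 4: numerator weight 16, denominator 15.
16×(-11.3325834555) = -181.3213352880; (-181.3213352880) − (-11.3123849448) = -170.0089503432
Denominator 16 − 1 = 15.
Extrapolated: (-170.0089503432) / 15 = -11.3339300229
Gap between inputs: 2.020e-02; correction applied: −0.0013465674.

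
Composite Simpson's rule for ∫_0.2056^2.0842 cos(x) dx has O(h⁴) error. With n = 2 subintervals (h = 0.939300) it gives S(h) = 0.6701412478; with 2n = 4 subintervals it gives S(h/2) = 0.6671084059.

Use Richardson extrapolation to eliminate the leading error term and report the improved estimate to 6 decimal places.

Leading term ∝ h^4; use weight 16 = 2^4.
Weighted: 10.6737344944 − 0.6701412478 = 10.0035932466
R = 10.0035932466/15 = 0.6669062164
Correction |R − A(h/2)| = 2.022e-04; gap |A(h/2) − A(h)| = 3.033e-03.

0.666906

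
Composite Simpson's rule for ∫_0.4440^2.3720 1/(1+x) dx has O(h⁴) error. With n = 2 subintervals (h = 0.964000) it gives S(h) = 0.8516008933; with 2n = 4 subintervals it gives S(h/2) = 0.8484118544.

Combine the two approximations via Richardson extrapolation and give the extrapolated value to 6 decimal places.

Order 4 gives 2^r = 16 and 2^r − 1 = 15.
Top: 16(0.8484118544) − (0.8516008933) = 12.7229887771
Extrapolated: 12.7229887771 / 15 = 0.8481992518
Gap between inputs: 3.189e-03; correction applied: −0.0002126026.

0.848199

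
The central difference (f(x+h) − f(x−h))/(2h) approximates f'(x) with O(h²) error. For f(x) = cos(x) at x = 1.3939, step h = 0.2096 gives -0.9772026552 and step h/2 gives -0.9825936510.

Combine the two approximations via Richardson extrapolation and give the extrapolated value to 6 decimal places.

-0.984391

Leading term ∝ h^2; use weight 4 = 2^2.
2^2×A(h/2) = -3.9303746040; minus A(h) gives -2.9531719488.
(-2.9531719488) ÷ 3 = -0.9843906496
Correction |R − A(h/2)| = 1.797e-03; gap |A(h/2) − A(h)| = 5.391e-03.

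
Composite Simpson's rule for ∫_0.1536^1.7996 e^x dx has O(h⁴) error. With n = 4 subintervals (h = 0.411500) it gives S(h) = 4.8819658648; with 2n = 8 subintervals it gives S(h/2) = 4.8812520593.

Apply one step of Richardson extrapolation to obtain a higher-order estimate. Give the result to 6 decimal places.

4.881204

The method has order 4: 2^4 = 16.
16*4.8812520593 = 78.1000329488; subtract 4.8819658648 → 73.2180670840
Denominator 16 − 1 = 15.
Extrapolated: 73.2180670840 / 15 = 4.8812044723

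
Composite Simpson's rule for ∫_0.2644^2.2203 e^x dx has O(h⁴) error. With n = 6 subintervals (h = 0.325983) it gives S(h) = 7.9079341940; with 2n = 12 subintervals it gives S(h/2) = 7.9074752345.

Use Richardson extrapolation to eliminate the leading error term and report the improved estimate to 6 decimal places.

Leading term ∝ h^4; use weight 16 = 2^4.
Top: 16(7.9074752345) − (7.9079341940) = 118.6116695580
R = 118.6116695580/15 = 7.9074446372
Correction |R − A(h/2)| = 3.060e-05; gap |A(h/2) − A(h)| = 4.590e-04.

7.907445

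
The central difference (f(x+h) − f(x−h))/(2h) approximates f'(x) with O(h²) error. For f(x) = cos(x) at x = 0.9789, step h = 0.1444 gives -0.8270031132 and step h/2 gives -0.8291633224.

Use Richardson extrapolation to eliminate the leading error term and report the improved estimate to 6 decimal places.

-0.829883

Leading term ∝ h^2; use weight 4 = 2^2.
4*(-0.8291633224) − (-0.8270031132) = -2.4896501764
(4*(-0.8291633224) − (-0.8270031132))/(4 − 1) = -0.8298833921
Correction |R − A(h/2)| = 7.201e-04; gap |A(h/2) − A(h)| = 2.160e-03.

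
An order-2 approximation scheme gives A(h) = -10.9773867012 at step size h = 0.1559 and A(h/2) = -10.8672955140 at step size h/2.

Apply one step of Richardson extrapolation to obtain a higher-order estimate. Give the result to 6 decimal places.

Order 2 gives 2^r = 4 and 2^r − 1 = 3.
4×(-10.8672955140) = -43.4691820560; subtract (-10.9773867012) → -32.4917953548
Denominator 4 − 1 = 3.
So the Richardson estimate is -10.8305984516.
Shift from A(h/2): +0.0366970624.

-10.830598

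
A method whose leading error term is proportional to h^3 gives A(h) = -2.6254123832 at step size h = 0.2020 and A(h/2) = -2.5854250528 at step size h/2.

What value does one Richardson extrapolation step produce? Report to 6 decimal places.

-2.579713

Error is O(h^3); halving h shrinks it by 2^3 = 8.
A(h/2) − A(h) = -2.5854250528 − (-2.6254123832) = 0.0399873304
Divide by 2^3 − 1 = 7: 0.0399873304/7 = 0.0057124758
R = A(h/2) + (A(h/2) − A(h))/7 = -2.5854250528 + 0.0057124758 = -2.5797125770
Correction |R − A(h/2)| = 5.712e-03; gap |A(h/2) − A(h)| = 3.999e-02.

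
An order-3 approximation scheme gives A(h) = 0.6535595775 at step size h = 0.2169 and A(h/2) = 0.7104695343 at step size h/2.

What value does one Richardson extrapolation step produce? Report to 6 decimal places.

r = 3: numerator weight 8, denominator 7.
8 × 0.7104695343 − 0.6535595775 = 5.0301966969
(8 × 0.7104695343 − 0.6535595775)/(8 − 1) = 0.7185995281
Correction |R − A(h/2)| = 8.130e-03; gap |A(h/2) − A(h)| = 5.691e-02.

0.718600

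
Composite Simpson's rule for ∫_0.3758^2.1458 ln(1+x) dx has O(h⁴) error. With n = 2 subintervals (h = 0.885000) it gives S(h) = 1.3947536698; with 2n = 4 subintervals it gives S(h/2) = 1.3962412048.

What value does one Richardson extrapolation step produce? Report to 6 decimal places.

1.396340

Error is O(h^4); halving h shrinks it by 2^4 = 16.
Weighted: 22.3398592768 − 1.3947536698 = 20.9451056070
Divide by 2^4 − 1 = 15.
So the Richardson estimate is 1.3963403738.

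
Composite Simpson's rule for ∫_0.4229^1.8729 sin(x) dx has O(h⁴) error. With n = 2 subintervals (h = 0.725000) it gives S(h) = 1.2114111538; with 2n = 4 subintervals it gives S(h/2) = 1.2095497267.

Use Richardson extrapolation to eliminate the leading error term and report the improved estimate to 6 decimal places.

r = 4: numerator weight 16, denominator 15.
Weighted: 19.3527956272 − 1.2114111538 = 18.1413844734
18.1413844734 ÷ 15 = 1.2094256316
Gap between inputs: 1.861e-03; correction applied: −0.0001240951.

1.209426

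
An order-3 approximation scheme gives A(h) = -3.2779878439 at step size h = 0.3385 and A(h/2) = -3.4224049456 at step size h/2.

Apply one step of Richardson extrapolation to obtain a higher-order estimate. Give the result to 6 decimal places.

Method order is 3; weight 2^3 = 8.
8·(-3.4224049456) − (-3.2779878439) = -24.1012517209
Denominator 8 − 1 = 7.
So the Richardson estimate is -3.4430359601.

-3.443036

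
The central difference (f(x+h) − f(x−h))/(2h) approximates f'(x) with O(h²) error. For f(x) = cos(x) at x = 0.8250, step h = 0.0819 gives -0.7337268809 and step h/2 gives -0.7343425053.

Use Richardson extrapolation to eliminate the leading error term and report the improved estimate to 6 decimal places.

-0.734548

Error is O(h^2); halving h shrinks it by 2^2 = 4.
Top: 4(-0.7343425053) − (-0.7337268809) = -2.2036431403
R = (-2.2036431403)/3 = -0.7345477134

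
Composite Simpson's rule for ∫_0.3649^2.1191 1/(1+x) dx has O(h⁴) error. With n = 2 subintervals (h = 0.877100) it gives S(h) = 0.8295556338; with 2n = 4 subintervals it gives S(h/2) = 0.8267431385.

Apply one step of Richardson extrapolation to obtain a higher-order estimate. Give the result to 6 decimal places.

0.826556

Method order is 4; weight 2^4 = 16.
Numerator 16×A(h/2) − A(h) = 16×0.8267431385 − 0.8295556338 = 12.3983345822
Divide by 2^4 − 1 = 15.
So the Richardson estimate is 0.8265556388.
Shift from A(h/2): −0.0001874997.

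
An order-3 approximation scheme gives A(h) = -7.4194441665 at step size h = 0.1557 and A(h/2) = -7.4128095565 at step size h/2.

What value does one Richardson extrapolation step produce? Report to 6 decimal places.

With r = 3 the leading error scales as h^3, so the weight is 2^3 = 8.
Top: 8(-7.4128095565) − (-7.4194441665) = -51.8830322855
(-51.8830322855) ÷ 7 = -7.4118617551
Shift from A(h/2): +0.0009478014.

-7.411862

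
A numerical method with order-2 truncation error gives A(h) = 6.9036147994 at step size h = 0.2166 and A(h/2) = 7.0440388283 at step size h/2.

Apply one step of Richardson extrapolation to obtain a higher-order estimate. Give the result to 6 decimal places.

7.090847

Error is O(h^2); halving h shrinks it by 2^2 = 4.
4·7.0440388283 − 6.9036147994 = 21.2725405138
Denominator 4 − 1 = 3.
21.2725405138 ÷ 3 = 7.0908468379
Shift from A(h/2): +0.0468080096.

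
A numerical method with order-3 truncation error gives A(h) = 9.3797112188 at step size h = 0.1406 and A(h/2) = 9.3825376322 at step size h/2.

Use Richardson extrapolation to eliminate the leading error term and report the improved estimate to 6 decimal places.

Error is O(h^3); halving h shrinks it by 2^3 = 8.
A(h/2) − A(h) = 9.3825376322 − 9.3797112188 = 0.0028264134
Correction (A(h/2) − A(h))/(8 − 1) = 0.0028264134/7 = 0.0004037733
R = A(h/2) + (A(h/2) − A(h))/7 = 9.3825376322 + 0.0004037733 = 9.3829414055

9.382941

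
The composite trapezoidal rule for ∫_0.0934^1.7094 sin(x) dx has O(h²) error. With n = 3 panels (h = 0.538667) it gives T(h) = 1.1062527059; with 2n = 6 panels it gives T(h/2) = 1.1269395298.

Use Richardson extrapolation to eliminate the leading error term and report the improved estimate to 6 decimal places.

Leading term ∝ h^2; use weight 4 = 2^2.
Numerator 4·A(h/2) − A(h) = 4·1.1269395298 − 1.1062527059 = 3.4015054133
3.4015054133 ÷ 3 = 1.1338351378

1.133835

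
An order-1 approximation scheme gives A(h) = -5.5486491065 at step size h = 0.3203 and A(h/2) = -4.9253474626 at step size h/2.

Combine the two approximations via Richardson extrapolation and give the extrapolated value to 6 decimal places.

-4.302046

Order 1 gives 2^r = 2 and 2^r − 1 = 1.
Difference of the inputs: -4.9253474626 − (-5.5486491065) = 0.6233016439
Correction (A(h/2) − A(h))/(2 − 1) = 0.6233016439/1 = 0.6233016439
R = -4.9253474626 + 0.6233016439 = -4.3020458187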